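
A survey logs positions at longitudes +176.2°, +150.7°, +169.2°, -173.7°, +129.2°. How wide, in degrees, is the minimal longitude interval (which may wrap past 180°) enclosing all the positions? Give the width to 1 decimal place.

57.1°

Sort the longitudes: -173.7°, +129.2°, +150.7°, +169.2°, +176.2°.
Eastward gaps between consecutive values (wrapping around): 302.9°, 21.5°, 18.5°, 7.0°, 10.1°.
Largest gap = 302.9° ⇒ minimal covering band is its complement: 360° − 302.9° = 57.1°.
Band runs from +129.2° eastward to -173.7°, crossing the antimeridian.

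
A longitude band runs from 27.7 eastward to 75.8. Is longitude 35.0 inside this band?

Band width going east from +27.7° to +75.8°: ((75.8 − 27.7) mod 360) = 48.1°.
Offset of +35.0° east of the west edge: ((35.0 − 27.7) mod 360) = 7.3°.
7.3° ≤ 48.1° ⇒ inside.

Yes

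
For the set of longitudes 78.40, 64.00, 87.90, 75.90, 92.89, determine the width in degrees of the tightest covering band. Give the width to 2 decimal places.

28.89°

Sort the longitudes: +64.00°, +75.90°, +78.40°, +87.90°, +92.89°.
Eastward gaps between consecutive values (wrapping around): 11.90°, 2.50°, 9.50°, 4.99°, 331.11°.
Largest gap = 331.11° ⇒ minimal covering band is its complement: 360° − 331.11° = 28.89°.
Band runs from +64.00° eastward to +92.89°.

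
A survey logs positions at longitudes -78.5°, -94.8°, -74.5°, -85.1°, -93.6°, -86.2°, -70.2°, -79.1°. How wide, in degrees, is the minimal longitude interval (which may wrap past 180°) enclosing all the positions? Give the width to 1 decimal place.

Sort the longitudes: -94.8°, -93.6°, -86.2°, -85.1°, -79.1°, -78.5°, -74.5°, -70.2°.
Eastward gaps between consecutive values (wrapping around): 1.2°, 7.4°, 1.1°, 6.0°, 0.6°, 4.0°, 4.3°, 335.4°.
Largest gap = 335.4° ⇒ minimal covering band is its complement: 360° − 335.4° = 24.6°.
Band runs from -94.8° eastward to -70.2°.

24.6°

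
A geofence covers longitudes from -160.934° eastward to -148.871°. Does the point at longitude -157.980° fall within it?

Band width going east from -160.934° to -148.871°: ((-148.871 − -160.934) mod 360) = 12.063°.
Offset of -157.980° east of the west edge: ((-157.980 − -160.934) mod 360) = 2.954°.
2.954° ≤ 12.063° ⇒ inside.

Yes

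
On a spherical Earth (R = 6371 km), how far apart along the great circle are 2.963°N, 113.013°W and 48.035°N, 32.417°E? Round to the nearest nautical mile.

7250 nmi

Δλ = 32.417 − -113.013 = 145.430°.
Δφ = 48.035 − 2.963 = 45.072°.
a = sin²(Δφ/2) + cos φ₁ · cos φ₂ · sin²(Δλ/2) = 0.755720.
c = 2·atan2(√a, √(1−a)) = 2.10766 rad → d = 6371·c ≈ 13427.87 km ≈ 7250.47 nmi.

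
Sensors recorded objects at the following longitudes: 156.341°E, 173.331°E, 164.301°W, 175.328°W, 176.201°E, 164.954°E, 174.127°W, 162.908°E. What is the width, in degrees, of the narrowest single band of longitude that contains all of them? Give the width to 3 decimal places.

39.358°

Sort the longitudes: -175.328°, -174.127°, -164.301°, +156.341°, +162.908°, +164.954°, +173.331°, +176.201°.
Eastward gaps between consecutive values (wrapping around): 1.201°, 9.826°, 320.642°, 6.567°, 2.046°, 8.377°, 2.870°, 8.471°.
Largest gap = 320.642° ⇒ minimal covering band is its complement: 360° − 320.642° = 39.358°.
Band runs from +156.341° eastward to -164.301°, crossing the antimeridian.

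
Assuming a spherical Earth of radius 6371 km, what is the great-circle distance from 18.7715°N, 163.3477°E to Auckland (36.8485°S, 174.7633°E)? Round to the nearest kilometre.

6300 km

Δλ = 174.7633 − 163.3477 = 11.4156°.
Δφ = -36.8485 − 18.7715 = -55.6200°.
a = sin²(Δφ/2) + cos φ₁ · cos φ₂ · sin²(Δλ/2) = 0.225155.
c = 2·atan2(√a, √(1−a)) = 0.98880 rad → d = 6371·c ≈ 6299.66 km.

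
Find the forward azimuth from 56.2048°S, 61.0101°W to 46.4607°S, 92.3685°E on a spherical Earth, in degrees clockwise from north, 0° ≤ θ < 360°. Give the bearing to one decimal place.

161.4°

Δλ = 92.3685 − -61.0101 = 153.3786°.
θ = atan2( sin Δλ · cos φ₂ , cos φ₁ · sin φ₂ − sin φ₁ · cos φ₂ · cos Δλ )
  = atan2(0.30867, -0.91498) = 161.358° → normalised to [0°, 360°): 161.358°.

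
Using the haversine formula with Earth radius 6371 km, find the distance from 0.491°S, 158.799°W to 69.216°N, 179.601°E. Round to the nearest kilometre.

Δλ = 179.601 − -158.799 = 338.400°; wrapped into (−180°, 180°]: -21.600°.
Δφ = 69.216 − -0.491 = 69.707°.
a = sin²(Δφ/2) + cos φ₁ · cos φ₂ · sin²(Δλ/2) = 0.339048.
c = 2·atan2(√a, √(1−a)) = 1.24306 rad → d = 6371·c ≈ 7919.52 km.

7920 km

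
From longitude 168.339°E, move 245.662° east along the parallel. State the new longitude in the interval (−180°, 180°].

Start at +168.339°; shift +245.662° → +414.001°.
+414.001° lies outside (−180°, 180°]; subtract 360° → +54.001°.

54.001°E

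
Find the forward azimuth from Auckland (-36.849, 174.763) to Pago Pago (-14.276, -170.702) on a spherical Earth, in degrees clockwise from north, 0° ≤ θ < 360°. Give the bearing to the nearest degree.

Δλ = -170.702 − 174.763 = -345.465°; wrapped into (−180°, 180°]: 14.535°.
θ = atan2( sin Δλ · cos φ₂ , cos φ₁ · sin φ₂ − sin φ₁ · cos φ₂ · cos Δλ )
  = atan2(0.24322, 0.36526) = 33.659° → normalised to [0°, 360°): 33.659°.

34°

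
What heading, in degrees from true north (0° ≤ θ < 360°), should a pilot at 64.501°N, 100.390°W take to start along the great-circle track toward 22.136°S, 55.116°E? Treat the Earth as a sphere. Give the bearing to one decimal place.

32.7°

Δλ = 55.116 − -100.390 = 155.506°.
θ = atan2( sin Δλ · cos φ₂ , cos φ₁ · sin φ₂ − sin φ₁ · cos φ₂ · cos Δλ )
  = atan2(0.38404, 0.59861) = 32.682° → normalised to [0°, 360°): 32.682°.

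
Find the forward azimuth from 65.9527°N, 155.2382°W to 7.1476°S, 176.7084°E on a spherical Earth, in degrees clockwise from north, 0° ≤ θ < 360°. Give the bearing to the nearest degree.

Δλ = 176.7084 − -155.2382 = 331.9466°; wrapped into (−180°, 180°]: -28.0534°.
θ = atan2( sin Δλ · cos φ₂ , cos φ₁ · sin φ₂ − sin φ₁ · cos φ₂ · cos Δλ )
  = atan2(-0.46664, -0.85036) = -151.244° → normalised to [0°, 360°): 208.756°.

209°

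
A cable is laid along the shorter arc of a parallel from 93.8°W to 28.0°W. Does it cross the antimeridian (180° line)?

No

Signed shortest Δλ = ((-28.0 − -93.8 + 180) mod 360) − 180 = 65.8°.
Going east by 65.8° from -93.8° reaches -28.0° without touching 180°.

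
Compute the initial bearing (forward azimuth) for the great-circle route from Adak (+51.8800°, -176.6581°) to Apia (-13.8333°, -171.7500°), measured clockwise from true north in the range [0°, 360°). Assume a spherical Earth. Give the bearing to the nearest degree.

175°

Δλ = -171.7500 − -176.6581 = 4.9081°.
θ = atan2( sin Δλ · cos φ₂ , cos φ₁ · sin φ₂ − sin φ₁ · cos φ₂ · cos Δλ )
  = atan2(0.08308, -0.90870) = 174.776° → normalised to [0°, 360°): 174.776°.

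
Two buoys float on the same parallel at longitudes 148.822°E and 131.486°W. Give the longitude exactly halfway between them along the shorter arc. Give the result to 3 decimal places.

171.332°W

Signed shortest Δλ from +148.822° to -131.486° is +79.692°.
Midpoint longitude = +148.822° + (+79.692°)/2 = +148.822° + 39.846° = +188.668°.
Normalise into (−180°, 180°]: -171.332°.
(The naïve average (+148.822 + -131.486)/2 = 8.668° is on the wrong side of the globe.)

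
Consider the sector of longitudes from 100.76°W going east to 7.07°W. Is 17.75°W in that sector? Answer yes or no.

Band width going east from -100.76° to -7.07°: ((-7.07 − -100.76) mod 360) = 93.69°.
Offset of -17.75° east of the west edge: ((-17.75 − -100.76) mod 360) = 83.01°.
83.01° ≤ 93.69° ⇒ inside.

Yes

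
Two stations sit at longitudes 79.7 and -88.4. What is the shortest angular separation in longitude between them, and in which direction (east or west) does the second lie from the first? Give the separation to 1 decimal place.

168.1° west

Raw difference: -88.4 − 79.7 = -168.1°.
Normalise into (−180°, 180°]: -168.1° stays -168.1°.
Negative ⇒ the second point lies to the west; separation 168.1°.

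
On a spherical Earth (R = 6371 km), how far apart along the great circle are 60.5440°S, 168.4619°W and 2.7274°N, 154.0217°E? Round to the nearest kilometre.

Δλ = 154.0217 − -168.4619 = 322.4836°; wrapped into (−180°, 180°]: -37.5164°.
Δφ = 2.7274 − -60.5440 = 63.2714°.
a = sin²(Δφ/2) + cos φ₁ · cos φ₂ · sin²(Δλ/2) = 0.325913.
c = 2·atan2(√a, √(1−a)) = 1.21517 rad → d = 6371·c ≈ 7741.87 km.

7742 km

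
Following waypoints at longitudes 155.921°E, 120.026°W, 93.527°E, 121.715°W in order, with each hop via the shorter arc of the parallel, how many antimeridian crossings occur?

3

Leg 1: +155.921° → -120.026°, shortest Δλ = 84.053° (east) — crosses 180°.
Leg 2: -120.026° → +93.527°, shortest Δλ = -146.447° (west) — crosses 180°.
Leg 3: +93.527° → -121.715°, shortest Δλ = 144.758° (east) — crosses 180°.
Total crossings: 3.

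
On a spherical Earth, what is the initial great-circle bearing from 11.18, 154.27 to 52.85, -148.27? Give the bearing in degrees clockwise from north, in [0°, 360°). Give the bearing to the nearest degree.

Δλ = -148.27 − 154.27 = -302.54°; wrapped into (−180°, 180°]: 57.46°.
θ = atan2( sin Δλ · cos φ₂ , cos φ₁ · sin φ₂ − sin φ₁ · cos φ₂ · cos Δλ )
  = atan2(0.50910, 0.71895) = 35.303° → normalised to [0°, 360°): 35.303°.

35°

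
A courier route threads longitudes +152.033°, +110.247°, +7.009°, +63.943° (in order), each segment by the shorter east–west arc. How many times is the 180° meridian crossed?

Leg 1: +152.033° → +110.247°, shortest Δλ = -41.786° (west) — does not cross 180°.
Leg 2: +110.247° → +7.009°, shortest Δλ = -103.238° (west) — does not cross 180°.
Leg 3: +7.009° → +63.943°, shortest Δλ = 56.934° (east) — does not cross 180°.
Total crossings: 0.

0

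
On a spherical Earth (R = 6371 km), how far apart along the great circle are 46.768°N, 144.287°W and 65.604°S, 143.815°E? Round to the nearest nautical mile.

7514 nmi

Δλ = 143.815 − -144.287 = 288.102°; wrapped into (−180°, 180°]: -71.898°.
Δφ = -65.604 − 46.768 = -112.372°.
a = sin²(Δφ/2) + cos φ₁ · cos φ₂ · sin²(Δλ/2) = 0.787814.
c = 2·atan2(√a, √(1−a)) = 2.18417 rad → d = 6371·c ≈ 13915.34 km ≈ 7513.68 nmi.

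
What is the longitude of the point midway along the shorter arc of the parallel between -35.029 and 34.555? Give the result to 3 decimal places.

Signed shortest Δλ from -35.029° to +34.555° is +69.584°.
Midpoint longitude = -35.029° + (+69.584°)/2 = -35.029° + 34.792° = -0.237°.

-0.237°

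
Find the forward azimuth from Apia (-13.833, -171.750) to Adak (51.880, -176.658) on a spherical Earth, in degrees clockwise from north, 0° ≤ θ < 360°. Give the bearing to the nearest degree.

Δλ = -176.658 − -171.750 = -4.908°.
θ = atan2( sin Δλ · cos φ₂ , cos φ₁ · sin φ₂ − sin φ₁ · cos φ₂ · cos Δλ )
  = atan2(-0.05281, 0.91096) = -3.318° → normalised to [0°, 360°): 356.682°.

357°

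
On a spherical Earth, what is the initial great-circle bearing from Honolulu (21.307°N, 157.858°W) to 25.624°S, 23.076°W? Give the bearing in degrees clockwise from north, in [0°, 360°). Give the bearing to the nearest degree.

Δλ = -23.076 − -157.858 = 134.782°.
θ = atan2( sin Δλ · cos φ₂ , cos φ₁ · sin φ₂ − sin φ₁ · cos φ₂ · cos Δλ )
  = atan2(0.63999, -0.17212) = 105.053° → normalised to [0°, 360°): 105.053°.

105°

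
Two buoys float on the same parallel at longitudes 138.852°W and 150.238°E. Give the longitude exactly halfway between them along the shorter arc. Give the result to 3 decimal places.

Signed shortest Δλ from -138.852° to +150.238° is -70.910°.
Midpoint longitude = -138.852° + (-70.910°)/2 = -138.852° − 35.455° = -174.307°.
(The naïve average (-138.852 + +150.238)/2 = 5.693° is on the wrong side of the globe.)

174.307°W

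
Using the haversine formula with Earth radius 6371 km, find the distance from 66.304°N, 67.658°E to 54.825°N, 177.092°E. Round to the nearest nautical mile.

2871 nmi

Δλ = 177.092 − 67.658 = 109.434°.
Δφ = 54.825 − 66.304 = -11.479°.
a = sin²(Δφ/2) + cos φ₁ · cos φ₂ · sin²(Δλ/2) = 0.164274.
c = 2·atan2(√a, √(1−a)) = 0.83463 rad → d = 6371·c ≈ 5317.43 km ≈ 2871.18 nmi.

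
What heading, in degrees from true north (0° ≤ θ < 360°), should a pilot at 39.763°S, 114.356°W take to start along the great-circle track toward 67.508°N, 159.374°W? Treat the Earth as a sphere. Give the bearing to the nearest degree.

Δλ = -159.374 − -114.356 = -45.018°.
θ = atan2( sin Δλ · cos φ₂ , cos φ₁ · sin φ₂ − sin φ₁ · cos φ₂ · cos Δλ )
  = atan2(-0.27059, 0.88319) = -17.034° → normalised to [0°, 360°): 342.966°.

343°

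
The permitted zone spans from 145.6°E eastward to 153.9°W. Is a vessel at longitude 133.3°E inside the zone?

No

Band width going east from +145.6° to -153.9°: ((-153.9 − 145.6) mod 360) = 60.5°.
Offset of +133.3° east of the west edge: ((133.3 − 145.6) mod 360) = 347.7°.
347.7° > 60.5° ⇒ outside.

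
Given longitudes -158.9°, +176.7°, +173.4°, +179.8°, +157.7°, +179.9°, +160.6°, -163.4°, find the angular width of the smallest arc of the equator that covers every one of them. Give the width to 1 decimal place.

43.4°

Sort the longitudes: -163.4°, -158.9°, +157.7°, +160.6°, +173.4°, +176.7°, +179.8°, +179.9°.
Eastward gaps between consecutive values (wrapping around): 4.5°, 316.6°, 2.9°, 12.8°, 3.3°, 3.1°, 0.1°, 16.7°.
Largest gap = 316.6° ⇒ minimal covering band is its complement: 360° − 316.6° = 43.4°.
Band runs from +157.7° eastward to -158.9°, crossing the antimeridian.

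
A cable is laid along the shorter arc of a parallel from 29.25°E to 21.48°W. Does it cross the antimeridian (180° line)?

Signed shortest Δλ = ((-21.48 − 29.25 + 180) mod 360) − 180 = -50.73°.
Going west by 50.73° from +29.25° reaches -21.48° without touching 180°.

No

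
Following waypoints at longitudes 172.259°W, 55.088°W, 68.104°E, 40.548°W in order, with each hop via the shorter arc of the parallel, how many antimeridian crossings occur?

Leg 1: -172.259° → -55.088°, shortest Δλ = 117.171° (east) — does not cross 180°.
Leg 2: -55.088° → +68.104°, shortest Δλ = 123.192° (east) — does not cross 180°.
Leg 3: +68.104° → -40.548°, shortest Δλ = -108.652° (west) — does not cross 180°.
Total crossings: 0.

0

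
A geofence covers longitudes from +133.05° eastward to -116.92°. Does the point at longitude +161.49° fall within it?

Yes

Band width going east from +133.05° to -116.92°: ((-116.92 − 133.05) mod 360) = 110.03°.
Offset of +161.49° east of the west edge: ((161.49 − 133.05) mod 360) = 28.44°.
28.44° ≤ 110.03° ⇒ inside.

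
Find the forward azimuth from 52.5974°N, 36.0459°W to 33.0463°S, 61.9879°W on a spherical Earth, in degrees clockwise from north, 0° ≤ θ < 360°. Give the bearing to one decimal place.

201.5°

Δλ = -61.9879 − -36.0459 = -25.9420°.
θ = atan2( sin Δλ · cos φ₂ , cos φ₁ · sin φ₂ − sin φ₁ · cos φ₂ · cos Δλ )
  = atan2(-0.36669, -0.93002) = -158.481° → normalised to [0°, 360°): 201.519°.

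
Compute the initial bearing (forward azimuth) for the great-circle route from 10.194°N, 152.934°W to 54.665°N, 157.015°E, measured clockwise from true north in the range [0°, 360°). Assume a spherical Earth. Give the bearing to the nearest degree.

329°

Δλ = 157.015 − -152.934 = 309.949°; wrapped into (−180°, 180°]: -50.051°.
θ = atan2( sin Δλ · cos φ₂ , cos φ₁ · sin φ₂ − sin φ₁ · cos φ₂ · cos Δλ )
  = atan2(-0.44338, 0.73718) = -31.025° → normalised to [0°, 360°): 328.975°.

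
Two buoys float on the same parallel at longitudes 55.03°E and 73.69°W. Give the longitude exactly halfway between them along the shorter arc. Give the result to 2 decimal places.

9.33°W

Signed shortest Δλ from +55.03° to -73.69° is -128.72°.
Midpoint longitude = +55.03° + (-128.72°)/2 = +55.03° − 64.36° = -9.33°.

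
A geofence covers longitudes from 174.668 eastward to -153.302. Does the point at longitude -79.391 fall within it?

No

Band width going east from +174.668° to -153.302°: ((-153.302 − 174.668) mod 360) = 32.030°.
Offset of -79.391° east of the west edge: ((-79.391 − 174.668) mod 360) = 105.941°.
105.941° > 32.030° ⇒ outside.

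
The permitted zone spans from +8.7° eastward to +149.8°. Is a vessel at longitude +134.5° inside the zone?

Yes

Band width going east from +8.7° to +149.8°: ((149.8 − 8.7) mod 360) = 141.1°.
Offset of +134.5° east of the west edge: ((134.5 − 8.7) mod 360) = 125.8°.
125.8° ≤ 141.1° ⇒ inside.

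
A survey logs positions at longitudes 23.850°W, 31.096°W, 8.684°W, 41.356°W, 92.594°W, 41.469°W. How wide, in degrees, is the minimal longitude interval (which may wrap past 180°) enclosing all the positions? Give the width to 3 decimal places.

Sort the longitudes: -92.594°, -41.469°, -41.356°, -31.096°, -23.850°, -8.684°.
Eastward gaps between consecutive values (wrapping around): 51.125°, 0.113°, 10.260°, 7.246°, 15.166°, 276.090°.
Largest gap = 276.090° ⇒ minimal covering band is its complement: 360° − 276.090° = 83.910°.
Band runs from -92.594° eastward to -8.684°.

83.910°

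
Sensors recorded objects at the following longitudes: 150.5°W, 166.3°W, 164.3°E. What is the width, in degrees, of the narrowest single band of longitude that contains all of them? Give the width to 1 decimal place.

Sort the longitudes: -166.3°, -150.5°, +164.3°.
Eastward gaps between consecutive values (wrapping around): 15.8°, 314.8°, 29.4°.
Largest gap = 314.8° ⇒ minimal covering band is its complement: 360° − 314.8° = 45.2°.
Band runs from +164.3° eastward to -150.5°, crossing the antimeridian.

45.2°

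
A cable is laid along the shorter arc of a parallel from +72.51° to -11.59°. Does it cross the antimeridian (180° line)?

Signed shortest Δλ = ((-11.59 − 72.51 + 180) mod 360) − 180 = -84.1°.
Going west by 84.1° from +72.51° reaches -11.59° without touching 180°.

No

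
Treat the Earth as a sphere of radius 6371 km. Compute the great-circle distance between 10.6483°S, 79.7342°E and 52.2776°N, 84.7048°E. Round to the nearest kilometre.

Δλ = 84.7048 − 79.7342 = 4.9706°.
Δφ = 52.2776 − -10.6483 = 62.9259°.
a = sin²(Δφ/2) + cos φ₁ · cos φ₂ · sin²(Δλ/2) = 0.273559.
c = 2·atan2(√a, √(1−a)) = 1.10080 rad → d = 6371·c ≈ 7013.21 km.

7013 km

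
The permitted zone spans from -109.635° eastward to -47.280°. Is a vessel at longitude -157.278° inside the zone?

Band width going east from -109.635° to -47.280°: ((-47.280 − -109.635) mod 360) = 62.355°.
Offset of -157.278° east of the west edge: ((-157.278 − -109.635) mod 360) = 312.357°.
312.357° > 62.355° ⇒ outside.

No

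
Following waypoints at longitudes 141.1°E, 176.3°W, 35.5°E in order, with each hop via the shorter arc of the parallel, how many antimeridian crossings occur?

2

Leg 1: +141.1° → -176.3°, shortest Δλ = 42.6° (east) — crosses 180°.
Leg 2: -176.3° → +35.5°, shortest Δλ = -148.2° (west) — crosses 180°.
Total crossings: 2.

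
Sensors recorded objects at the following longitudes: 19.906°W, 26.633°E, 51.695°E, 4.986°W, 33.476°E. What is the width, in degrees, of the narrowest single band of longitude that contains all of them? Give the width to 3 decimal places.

71.601°

Sort the longitudes: -19.906°, -4.986°, +26.633°, +33.476°, +51.695°.
Eastward gaps between consecutive values (wrapping around): 14.920°, 31.619°, 6.843°, 18.219°, 288.399°.
Largest gap = 288.399° ⇒ minimal covering band is its complement: 360° − 288.399° = 71.601°.
Band runs from -19.906° eastward to +51.695°.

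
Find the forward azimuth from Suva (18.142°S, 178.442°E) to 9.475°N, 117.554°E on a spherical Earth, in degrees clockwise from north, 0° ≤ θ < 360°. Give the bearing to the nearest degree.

Δλ = 117.554 − 178.442 = -60.888°.
θ = atan2( sin Δλ · cos φ₂ , cos φ₁ · sin φ₂ − sin φ₁ · cos φ₂ · cos Δλ )
  = atan2(-0.86175, 0.30586) = -70.459° → normalised to [0°, 360°): 289.541°.

290°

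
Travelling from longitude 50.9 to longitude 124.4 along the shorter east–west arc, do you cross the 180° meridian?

No

Signed shortest Δλ = ((124.4 − 50.9 + 180) mod 360) − 180 = 73.5°.
Going east by 73.5° from +50.9° reaches +124.4° without touching 180°.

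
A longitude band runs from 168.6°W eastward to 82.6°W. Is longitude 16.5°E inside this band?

Band width going east from -168.6° to -82.6°: ((-82.6 − -168.6) mod 360) = 86.0°.
Offset of +16.5° east of the west edge: ((16.5 − -168.6) mod 360) = 185.1°.
185.1° > 86.0° ⇒ outside.

No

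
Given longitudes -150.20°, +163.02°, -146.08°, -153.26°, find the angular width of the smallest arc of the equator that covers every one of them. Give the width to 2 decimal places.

Sort the longitudes: -153.26°, -150.20°, -146.08°, +163.02°.
Eastward gaps between consecutive values (wrapping around): 3.06°, 4.12°, 309.10°, 43.72°.
Largest gap = 309.10° ⇒ minimal covering band is its complement: 360° − 309.10° = 50.90°.
Band runs from +163.02° eastward to -146.08°, crossing the antimeridian.

50.90°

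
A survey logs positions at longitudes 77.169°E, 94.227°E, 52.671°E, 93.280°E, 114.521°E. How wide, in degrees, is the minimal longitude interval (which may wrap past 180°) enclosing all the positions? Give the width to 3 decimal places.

Sort the longitudes: +52.671°, +77.169°, +93.280°, +94.227°, +114.521°.
Eastward gaps between consecutive values (wrapping around): 24.498°, 16.111°, 0.947°, 20.294°, 298.150°.
Largest gap = 298.150° ⇒ minimal covering band is its complement: 360° − 298.150° = 61.850°.
Band runs from +52.671° eastward to +114.521°.

61.850°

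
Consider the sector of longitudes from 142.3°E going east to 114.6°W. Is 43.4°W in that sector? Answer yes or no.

Band width going east from +142.3° to -114.6°: ((-114.6 − 142.3) mod 360) = 103.1°.
Offset of -43.4° east of the west edge: ((-43.4 − 142.3) mod 360) = 174.3°.
174.3° > 103.1° ⇒ outside.

No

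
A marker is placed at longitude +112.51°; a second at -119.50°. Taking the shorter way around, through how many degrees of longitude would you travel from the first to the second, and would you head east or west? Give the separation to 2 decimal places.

127.99° east

Raw difference: -119.50 − 112.51 = -232.01°.
Normalise into (−180°, 180°]: -232.01° + 360° = 127.99°.
Positive ⇒ the second point lies to the east; separation 127.99°.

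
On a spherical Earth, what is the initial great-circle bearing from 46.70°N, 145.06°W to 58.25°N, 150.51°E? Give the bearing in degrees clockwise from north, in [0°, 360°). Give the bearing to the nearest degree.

Δλ = 150.51 − -145.06 = 295.57°; wrapped into (−180°, 180°]: -64.43°.
θ = atan2( sin Δλ · cos φ₂ , cos φ₁ · sin φ₂ − sin φ₁ · cos φ₂ · cos Δλ )
  = atan2(-0.47468, 0.41789) = -48.640° → normalised to [0°, 360°): 311.360°.

311°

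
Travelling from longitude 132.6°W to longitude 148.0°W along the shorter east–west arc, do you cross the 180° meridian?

No

Signed shortest Δλ = ((-148.0 − -132.6 + 180) mod 360) − 180 = -15.4°.
Going west by 15.4° from -132.6° reaches -148.0° without touching 180°.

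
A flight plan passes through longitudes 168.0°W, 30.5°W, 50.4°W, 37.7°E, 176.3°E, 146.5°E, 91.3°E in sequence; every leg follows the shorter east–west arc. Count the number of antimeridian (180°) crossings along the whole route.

0

Leg 1: -168.0° → -30.5°, shortest Δλ = 137.5° (east) — does not cross 180°.
Leg 2: -30.5° → -50.4°, shortest Δλ = -19.9° (west) — does not cross 180°.
Leg 3: -50.4° → +37.7°, shortest Δλ = 88.1° (east) — does not cross 180°.
Leg 4: +37.7° → +176.3°, shortest Δλ = 138.6° (east) — does not cross 180°.
Leg 5: +176.3° → +146.5°, shortest Δλ = -29.8° (west) — does not cross 180°.
Leg 6: +146.5° → +91.3°, shortest Δλ = -55.2° (west) — does not cross 180°.
Total crossings: 0.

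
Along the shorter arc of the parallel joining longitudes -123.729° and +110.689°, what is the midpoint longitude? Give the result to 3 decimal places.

Signed shortest Δλ from -123.729° to +110.689° is -125.582°.
Midpoint longitude = -123.729° + (-125.582°)/2 = -123.729° − 62.791° = -186.520°.
Normalise into (−180°, 180°]: +173.480°.
(The naïve average (-123.729 + +110.689)/2 = -6.52° is on the wrong side of the globe.)

+173.480°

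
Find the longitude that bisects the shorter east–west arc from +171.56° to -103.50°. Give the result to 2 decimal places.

-145.97°

Signed shortest Δλ from +171.56° to -103.50° is +84.94°.
Midpoint longitude = +171.56° + (+84.94°)/2 = +171.56° + 42.47° = +214.03°.
Normalise into (−180°, 180°]: -145.97°.
(The naïve average (+171.56 + -103.50)/2 = 34.03° is on the wrong side of the globe.)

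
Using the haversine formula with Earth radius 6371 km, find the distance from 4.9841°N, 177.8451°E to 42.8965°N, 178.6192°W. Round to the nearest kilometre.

Δλ = -178.6192 − 177.8451 = -356.4643°; wrapped into (−180°, 180°]: 3.5357°.
Δφ = 42.8965 − 4.9841 = 37.9124°.
a = sin²(Δφ/2) + cos φ₁ · cos φ₂ · sin²(Δλ/2) = 0.106219.
c = 2·atan2(√a, √(1−a)) = 0.66395 rad → d = 6371·c ≈ 4230.05 km.

4230 km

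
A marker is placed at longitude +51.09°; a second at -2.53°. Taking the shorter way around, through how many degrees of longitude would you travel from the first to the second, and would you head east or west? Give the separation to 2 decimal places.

Raw difference: -2.53 − 51.09 = -53.62°.
Normalise into (−180°, 180°]: -53.62° stays -53.62°.
Negative ⇒ the second point lies to the west; separation 53.62°.

53.62° west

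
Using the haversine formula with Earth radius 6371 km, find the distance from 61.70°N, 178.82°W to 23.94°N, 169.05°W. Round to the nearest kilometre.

4264 km

Δλ = -169.05 − -178.82 = 9.77°.
Δφ = 23.94 − 61.70 = -37.76°.
a = sin²(Δφ/2) + cos φ₁ · cos φ₂ · sin²(Δλ/2) = 0.107851.
c = 2·atan2(√a, √(1−a)) = 0.66923 rad → d = 6371·c ≈ 4263.68 km.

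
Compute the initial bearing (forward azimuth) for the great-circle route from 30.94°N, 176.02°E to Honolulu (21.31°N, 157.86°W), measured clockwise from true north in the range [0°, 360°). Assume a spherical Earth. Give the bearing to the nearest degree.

106°

Δλ = -157.86 − 176.02 = -333.88°; wrapped into (−180°, 180°]: 26.12°.
θ = atan2( sin Δλ · cos φ₂ , cos φ₁ · sin φ₂ − sin φ₁ · cos φ₂ · cos Δλ )
  = atan2(0.41015, -0.11837) = 106.098° → normalised to [0°, 360°): 106.098°.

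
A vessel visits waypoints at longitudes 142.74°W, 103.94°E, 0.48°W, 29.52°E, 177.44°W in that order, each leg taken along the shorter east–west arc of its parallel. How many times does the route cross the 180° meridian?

Leg 1: -142.74° → +103.94°, shortest Δλ = -113.32° (west) — crosses 180°.
Leg 2: +103.94° → -0.48°, shortest Δλ = -104.42° (west) — does not cross 180°.
Leg 3: -0.48° → +29.52°, shortest Δλ = 30.0° (east) — does not cross 180°.
Leg 4: +29.52° → -177.44°, shortest Δλ = 153.04° (east) — crosses 180°.
Total crossings: 2.

2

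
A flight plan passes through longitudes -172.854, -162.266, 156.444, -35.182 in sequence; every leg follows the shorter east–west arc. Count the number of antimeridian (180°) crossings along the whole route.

Leg 1: -172.854° → -162.266°, shortest Δλ = 10.588° (east) — does not cross 180°.
Leg 2: -162.266° → +156.444°, shortest Δλ = -41.29° (west) — crosses 180°.
Leg 3: +156.444° → -35.182°, shortest Δλ = 168.374° (east) — crosses 180°.
Total crossings: 2.

2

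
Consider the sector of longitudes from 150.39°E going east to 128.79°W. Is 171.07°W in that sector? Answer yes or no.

Yes

Band width going east from +150.39° to -128.79°: ((-128.79 − 150.39) mod 360) = 80.82°.
Offset of -171.07° east of the west edge: ((-171.07 − 150.39) mod 360) = 38.54°.
38.54° ≤ 80.82° ⇒ inside.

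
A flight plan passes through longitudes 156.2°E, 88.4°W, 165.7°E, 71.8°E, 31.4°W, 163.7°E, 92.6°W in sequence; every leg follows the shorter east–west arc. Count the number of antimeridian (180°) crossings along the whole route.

4

Leg 1: +156.2° → -88.4°, shortest Δλ = 115.4° (east) — crosses 180°.
Leg 2: -88.4° → +165.7°, shortest Δλ = -105.9° (west) — crosses 180°.
Leg 3: +165.7° → +71.8°, shortest Δλ = -93.9° (west) — does not cross 180°.
Leg 4: +71.8° → -31.4°, shortest Δλ = -103.2° (west) — does not cross 180°.
Leg 5: -31.4° → +163.7°, shortest Δλ = -164.9° (west) — crosses 180°.
Leg 6: +163.7° → -92.6°, shortest Δλ = 103.7° (east) — crosses 180°.
Total crossings: 4.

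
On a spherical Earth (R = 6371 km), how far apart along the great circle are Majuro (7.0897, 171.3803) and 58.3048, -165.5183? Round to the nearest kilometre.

Δλ = -165.5183 − 171.3803 = -336.8986°; wrapped into (−180°, 180°]: 23.1014°.
Δφ = 58.3048 − 7.0897 = 51.2151°.
a = sin²(Δφ/2) + cos φ₁ · cos φ₂ · sin²(Δλ/2) = 0.207705.
c = 2·atan2(√a, √(1−a)) = 0.94642 rad → d = 6371·c ≈ 6029.66 km.

6030 km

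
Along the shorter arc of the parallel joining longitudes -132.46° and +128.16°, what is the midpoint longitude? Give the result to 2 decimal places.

+177.85°

Signed shortest Δλ from -132.46° to +128.16° is -99.38°.
Midpoint longitude = -132.46° + (-99.38°)/2 = -132.46° − 49.69° = -182.15°.
Normalise into (−180°, 180°]: +177.85°.
(The naïve average (-132.46 + +128.16)/2 = -2.15° is on the wrong side of the globe.)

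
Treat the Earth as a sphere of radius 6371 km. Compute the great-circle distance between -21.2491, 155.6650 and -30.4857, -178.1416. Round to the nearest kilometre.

Δλ = -178.1416 − 155.6650 = -333.8066°; wrapped into (−180°, 180°]: 26.1934°.
Δφ = -30.4857 − -21.2491 = -9.2366°.
a = sin²(Δφ/2) + cos φ₁ · cos φ₂ · sin²(Δλ/2) = 0.047722.
c = 2·atan2(√a, √(1−a)) = 0.44046 rad → d = 6371·c ≈ 2806.17 km.

2806 km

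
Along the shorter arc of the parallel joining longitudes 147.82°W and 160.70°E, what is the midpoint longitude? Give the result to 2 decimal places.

173.56°W

Signed shortest Δλ from -147.82° to +160.70° is -51.48°.
Midpoint longitude = -147.82° + (-51.48°)/2 = -147.82° − 25.74° = -173.56°.
(The naïve average (-147.82 + +160.70)/2 = 6.44° is on the wrong side of the globe.)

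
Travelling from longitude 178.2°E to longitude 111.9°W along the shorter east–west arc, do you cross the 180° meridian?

Yes

Naïve |-111.9 − 178.2| = 290.1° > 180°, so the shorter arc goes the other way round — across 180°.
Signed shortest Δλ = ((-111.9 − 178.2 + 180) mod 360) − 180 = 69.9°.
Going east by 69.9° from +178.2° passes through 180° before reaching -111.9°.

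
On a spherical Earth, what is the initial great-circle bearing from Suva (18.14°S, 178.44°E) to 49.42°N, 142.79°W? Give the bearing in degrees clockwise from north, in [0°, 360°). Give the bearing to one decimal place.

Δλ = -142.79 − 178.44 = -321.23°; wrapped into (−180°, 180°]: 38.77°.
θ = atan2( sin Δλ · cos φ₂ , cos φ₁ · sin φ₂ − sin φ₁ · cos φ₂ · cos Δλ )
  = atan2(0.40735, 0.87966) = 24.848° → normalised to [0°, 360°): 24.848°.

24.8°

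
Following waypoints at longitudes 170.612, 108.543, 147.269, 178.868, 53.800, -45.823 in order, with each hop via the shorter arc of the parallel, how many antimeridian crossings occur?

Leg 1: +170.612° → +108.543°, shortest Δλ = -62.069° (west) — does not cross 180°.
Leg 2: +108.543° → +147.269°, shortest Δλ = 38.726° (east) — does not cross 180°.
Leg 3: +147.269° → +178.868°, shortest Δλ = 31.599° (east) — does not cross 180°.
Leg 4: +178.868° → +53.800°, shortest Δλ = -125.068° (west) — does not cross 180°.
Leg 5: +53.800° → -45.823°, shortest Δλ = -99.623° (west) — does not cross 180°.
Total crossings: 0.

0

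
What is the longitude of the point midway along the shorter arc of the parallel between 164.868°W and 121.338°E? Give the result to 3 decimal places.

Signed shortest Δλ from -164.868° to +121.338° is -73.794°.
Midpoint longitude = -164.868° + (-73.794°)/2 = -164.868° − 36.897° = -201.765°.
Normalise into (−180°, 180°]: +158.235°.
(The naïve average (-164.868 + +121.338)/2 = -21.765° is on the wrong side of the globe.)

158.235°E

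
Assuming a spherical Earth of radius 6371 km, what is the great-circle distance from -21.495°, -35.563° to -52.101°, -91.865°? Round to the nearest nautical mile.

Δλ = -91.865 − -35.563 = -56.302°.
Δφ = -52.101 − -21.495 = -30.606°.
a = sin²(Δφ/2) + cos φ₁ · cos φ₂ · sin²(Δλ/2) = 0.196878.
c = 2·atan2(√a, √(1−a)) = 0.91947 rad → d = 6371·c ≈ 5857.92 km ≈ 3163.03 nmi.

3163 nmi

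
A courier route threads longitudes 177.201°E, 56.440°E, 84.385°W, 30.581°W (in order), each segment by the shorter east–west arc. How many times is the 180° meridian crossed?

0

Leg 1: +177.201° → +56.440°, shortest Δλ = -120.761° (west) — does not cross 180°.
Leg 2: +56.440° → -84.385°, shortest Δλ = -140.825° (west) — does not cross 180°.
Leg 3: -84.385° → -30.581°, shortest Δλ = 53.804° (east) — does not cross 180°.
Total crossings: 0.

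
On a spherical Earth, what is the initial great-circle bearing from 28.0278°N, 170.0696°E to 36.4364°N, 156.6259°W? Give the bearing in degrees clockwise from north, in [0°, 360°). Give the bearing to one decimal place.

64.8°

Δλ = -156.6259 − 170.0696 = -326.6955°; wrapped into (−180°, 180°]: 33.3045°.
θ = atan2( sin Δλ · cos φ₂ , cos φ₁ · sin φ₂ − sin φ₁ · cos φ₂ · cos Δλ )
  = atan2(0.44175, 0.20832) = 64.753° → normalised to [0°, 360°): 64.753°.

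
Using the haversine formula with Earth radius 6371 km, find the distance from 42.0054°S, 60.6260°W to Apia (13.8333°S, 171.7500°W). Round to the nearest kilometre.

Δλ = -171.7500 − -60.6260 = -111.1240°.
Δφ = -13.8333 − -42.0054 = 28.1721°.
a = sin²(Δφ/2) + cos φ₁ · cos φ₂ · sin²(Δλ/2) = 0.550013.
c = 2·atan2(√a, √(1−a)) = 1.67099 rad → d = 6371·c ≈ 10645.87 km.

10646 km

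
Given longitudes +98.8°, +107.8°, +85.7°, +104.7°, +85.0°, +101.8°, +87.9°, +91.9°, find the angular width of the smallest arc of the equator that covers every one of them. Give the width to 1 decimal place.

22.8°

Sort the longitudes: +85.0°, +85.7°, +87.9°, +91.9°, +98.8°, +101.8°, +104.7°, +107.8°.
Eastward gaps between consecutive values (wrapping around): 0.7°, 2.2°, 4.0°, 6.9°, 3.0°, 2.9°, 3.1°, 337.2°.
Largest gap = 337.2° ⇒ minimal covering band is its complement: 360° − 337.2° = 22.8°.
Band runs from +85.0° eastward to +107.8°.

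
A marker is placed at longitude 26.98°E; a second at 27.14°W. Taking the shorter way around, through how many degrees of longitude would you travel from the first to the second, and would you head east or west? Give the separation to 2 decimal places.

Raw difference: -27.14 − 26.98 = -54.12°.
Normalise into (−180°, 180°]: -54.12° stays -54.12°.
Negative ⇒ the second point lies to the west; separation 54.12°.

54.12° west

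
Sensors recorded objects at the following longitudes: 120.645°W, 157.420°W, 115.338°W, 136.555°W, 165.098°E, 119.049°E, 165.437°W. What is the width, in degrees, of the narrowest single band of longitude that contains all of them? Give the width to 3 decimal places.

125.613°

Sort the longitudes: -165.437°, -157.420°, -136.555°, -120.645°, -115.338°, +119.049°, +165.098°.
Eastward gaps between consecutive values (wrapping around): 8.017°, 20.865°, 15.910°, 5.307°, 234.387°, 46.049°, 29.465°.
Largest gap = 234.387° ⇒ minimal covering band is its complement: 360° − 234.387° = 125.613°.
Band runs from +119.049° eastward to -115.338°, crossing the antimeridian.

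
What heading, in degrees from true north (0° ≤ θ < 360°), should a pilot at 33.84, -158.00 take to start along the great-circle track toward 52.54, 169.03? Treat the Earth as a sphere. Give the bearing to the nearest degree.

319°

Δλ = 169.03 − -158.00 = 327.03°; wrapped into (−180°, 180°]: -32.97°.
θ = atan2( sin Δλ · cos φ₂ , cos φ₁ · sin φ₂ − sin φ₁ · cos φ₂ · cos Δλ )
  = atan2(-0.33099, 0.37516) = -41.421° → normalised to [0°, 360°): 318.579°.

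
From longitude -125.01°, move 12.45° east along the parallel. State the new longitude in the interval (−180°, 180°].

Start at -125.01°; shift +12.45° → -112.56°.
-112.56° already lies in (−180°, 180°].

-112.56°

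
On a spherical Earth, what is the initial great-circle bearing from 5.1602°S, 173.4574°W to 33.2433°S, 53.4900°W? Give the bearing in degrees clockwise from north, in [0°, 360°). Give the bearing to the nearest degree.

129°

Δλ = -53.4900 − -173.4574 = 119.9674°.
θ = atan2( sin Δλ · cos φ₂ , cos φ₁ · sin φ₂ − sin φ₁ · cos φ₂ · cos Δλ )
  = atan2(0.72454, -0.58355) = 128.848° → normalised to [0°, 360°): 128.848°.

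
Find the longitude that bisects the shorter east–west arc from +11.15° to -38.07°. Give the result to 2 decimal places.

-13.46°

Signed shortest Δλ from +11.15° to -38.07° is -49.22°.
Midpoint longitude = +11.15° + (-49.22°)/2 = +11.15° − 24.61° = -13.46°.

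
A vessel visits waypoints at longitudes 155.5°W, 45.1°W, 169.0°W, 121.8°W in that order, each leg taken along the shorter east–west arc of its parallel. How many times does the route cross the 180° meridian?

Leg 1: -155.5° → -45.1°, shortest Δλ = 110.4° (east) — does not cross 180°.
Leg 2: -45.1° → -169.0°, shortest Δλ = -123.9° (west) — does not cross 180°.
Leg 3: -169.0° → -121.8°, shortest Δλ = 47.2° (east) — does not cross 180°.
Total crossings: 0.

0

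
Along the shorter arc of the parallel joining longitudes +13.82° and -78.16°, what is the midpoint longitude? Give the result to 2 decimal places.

Signed shortest Δλ from +13.82° to -78.16° is -91.98°.
Midpoint longitude = +13.82° + (-91.98°)/2 = +13.82° − 45.99° = -32.17°.

-32.17°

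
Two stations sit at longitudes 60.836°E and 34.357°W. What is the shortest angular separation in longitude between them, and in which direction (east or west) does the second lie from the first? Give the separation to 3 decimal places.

95.193° west

Raw difference: -34.357 − 60.836 = -95.193°.
Normalise into (−180°, 180°]: -95.193° stays -95.193°.
Negative ⇒ the second point lies to the west; separation 95.193°.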